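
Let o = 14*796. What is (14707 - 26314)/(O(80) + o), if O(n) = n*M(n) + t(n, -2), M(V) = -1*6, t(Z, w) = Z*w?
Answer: -11607/10504 ≈ -1.1050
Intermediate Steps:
M(V) = -6
O(n) = -8*n (O(n) = n*(-6) + n*(-2) = -6*n - 2*n = -8*n)
o = 11144
(14707 - 26314)/(O(80) + o) = (14707 - 26314)/(-8*80 + 11144) = -11607/(-640 + 11144) = -11607/10504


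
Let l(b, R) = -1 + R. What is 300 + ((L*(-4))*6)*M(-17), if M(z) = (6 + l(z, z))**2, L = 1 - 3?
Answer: 7212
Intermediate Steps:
L = -2
M(z) = (5 + z)**2 (M(z) = (6 + (-1 + z))**2 = (5 + z)**2)
300 + ((L*(-4))*6)*M(-17) = 300 + (-2*(-4)*6)*(5 - 17)**2 = 300 + (8*6)*(-12)**2 = 300 + 48*144 = 300 + 6912 = 7212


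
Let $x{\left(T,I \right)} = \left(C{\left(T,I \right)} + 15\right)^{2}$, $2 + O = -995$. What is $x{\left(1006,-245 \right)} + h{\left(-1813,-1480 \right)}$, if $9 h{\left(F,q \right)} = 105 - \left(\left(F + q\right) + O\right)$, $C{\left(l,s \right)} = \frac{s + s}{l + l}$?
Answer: $\frac{2143754815}{3036108} \approx 706.09$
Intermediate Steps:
$O = -997$ ($O = -2 - 995 = -997$)
$C{\left(l,s \right)} = \frac{s}{l}$ ($C{\left(l,s \right)} = \frac{2 s}{2 l} = 2 s \frac{1}{2 l} = \frac{s}{l}$)
$h{\left(F,q \right)} = \frac{1102}{9} - \frac{F}{9} - \frac{q}{9}$ ($h{\left(F,q \right)} = \frac{105 - \left(\left(F + q\right) - 997\right)}{9} = \frac{105 - \left(-997 + F + q\right)}{9} = \frac{1102 - F - q}{9} = \frac{1102}{9} - \frac{F}{9} - \frac{q}{9}$)
$x{\left(T,I \right)} = \left(15 + \frac{I}{T}\right)^{2}$ ($x{\left(T,I \right)} = \left(\frac{I}{T} + 15\right)^{2} = \left(15 + \frac{I}{T}\right)^{2}$)
$x{\left(1006,-245 \right)} + h{\left(-1813,-1480 \right)} = \frac{\left(-245 + 15 \cdot 1006\right)^{2}}{1012036} - - \frac{1465}{3} = \frac{\left(-245 + 15090\right)^{2}}{1012036} + \left(\frac{1102}{9} + \frac{1813}{9} + \frac{1480}{9}\right) = \frac{14845^{2}}{1012036} + \frac{1465}{3} = \frac{1}{1012036} \cdot 220374025 + \frac{1465}{3} = \frac{220374025}{1012036} + \frac{1465}{3} = \frac{2143754815}{3036108}$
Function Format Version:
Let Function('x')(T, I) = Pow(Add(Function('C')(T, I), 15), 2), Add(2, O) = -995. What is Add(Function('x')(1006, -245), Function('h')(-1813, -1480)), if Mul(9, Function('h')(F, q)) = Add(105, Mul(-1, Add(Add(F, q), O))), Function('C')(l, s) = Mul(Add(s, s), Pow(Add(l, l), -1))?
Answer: Rational(2143754815, 3036108) ≈ 706.09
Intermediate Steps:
O = -997 (O = Add(-2, -995) = -997)
Function('C')(l, s) = Mul(s, Pow(l, -1)) (Function('C')(l, s) = Mul(Mul(2, s), Pow(Mul(2, l), -1)) = Mul(Mul(2, s), Mul(Rational(1, 2), Pow(l, -1))) = Mul(s, Pow(l, -1)))
Function('h')(F, q) = Add(Rational(1102, 9), Mul(Rational(-1, 9), F), Mul(Rational(-1, 9), q)) (Function('h')(F, q) = Mul(Rational(1, 9), Add(105, Mul(-1, Add(Add(F, q), -997)))) = Mul(Rational(1, 9), Add(105, Mul(-1, Add(-997, F, q)))) = Mul(Rational(1, 9), Add(105, Add(997, Mul(-1, F), Mul(-1, q)))) = Mul(Rational(1, 9), Add(1102, Mul(-1, F), Mul(-1, q))) = Add(Rational(1102, 9), Mul(Rational(-1, 9), F), Mul(Rational(-1, 9), q)))
Function('x')(T, I) = Pow(Add(15, Mul(I, Pow(T, -1))), 2) (Function('x')(T, I) = Pow(Add(Mul(I, Pow(T, -1)), 15), 2) = Pow(Add(15, Mul(I, Pow(T, -1))), 2))
Add(Function('x')(1006, -245), Function('h')(-1813, -1480)) = Add(Mul(Pow(1006, -2), Pow(Add(-245, Mul(15, 1006)), 2)), Add(Rational(1102, 9), Mul(Rational(-1, 9), -1813), Mul(Rational(-1, 9), -1480))) = Add(Mul(Rational(1, 1012036), Pow(Add(-245, 15090), 2)), Add(Rational(1102, 9), Rational(1813, 9), Rational(1480, 9))) = Add(Mul(Rational(1, 1012036), Pow(14845, 2)), Rational(1465, 3)) = Add(Mul(Rational(1, 1012036), 220374025), Rational(1465, 3)) = Add(Rational(220374025, 1012036), Rational(1465, 3)) = Rational(2143754815, 3036108)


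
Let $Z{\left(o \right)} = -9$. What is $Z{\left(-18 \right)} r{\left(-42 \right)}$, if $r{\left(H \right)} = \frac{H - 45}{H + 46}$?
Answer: $\frac{783}{4} \approx 195.75$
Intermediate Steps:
$r{\left(H \right)} = \frac{-45 + H}{46 + H}$
$Z{\left(-18 \right)} r{\left(-42 \right)} = - 9 \frac{-45 - 42}{46 - 42} = - 9 \cdot \frac{1}{4} \left(-87\right) = \left(-9\right) \left(- \frac{87}{4}\right) = \frac{783}{4}$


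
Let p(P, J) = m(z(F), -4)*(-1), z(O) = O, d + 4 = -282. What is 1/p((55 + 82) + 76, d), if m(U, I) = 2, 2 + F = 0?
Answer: -½ ≈ -0.50000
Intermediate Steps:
d = -286 (d = -4 - 282 = -286)
F = -2 (F = -2 + 0 = -2)
p(P, J) = -2 (p(P, J) = 2*(-1) = -2)
1/p((55 + 82) + 76, d) = 1/(-2) = -½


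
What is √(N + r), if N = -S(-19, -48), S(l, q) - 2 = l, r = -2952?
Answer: I*√2935 ≈ 54.176*I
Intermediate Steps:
S(l, q) = 2 + l
N = 17 (N = -(2 - 19) = -1*(-17) = 17)
√(N + r) = √(17 - 2952) = √(-2935) = I*√2935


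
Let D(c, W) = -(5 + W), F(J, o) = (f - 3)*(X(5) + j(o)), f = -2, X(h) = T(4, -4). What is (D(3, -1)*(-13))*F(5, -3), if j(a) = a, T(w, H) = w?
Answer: -260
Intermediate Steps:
X(h) = 4
F(J, o) = -20 - 5*o (F(J, o) = (-2 - 3)*(4 + o) = -5*(4 + o) = -20 - 5*o)
D(c, W) = -5 - W
(D(3, -1)*(-13))*F(5, -3) = ((-5 - 1*(-1))*(-13))*(-20 - 5*(-3)) = ((-5 + 1)*(-13))*(-20 + 15) = -4*(-13)*(-5) = 52*(-5) = -260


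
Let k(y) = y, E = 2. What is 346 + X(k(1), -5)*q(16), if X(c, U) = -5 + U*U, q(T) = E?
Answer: 386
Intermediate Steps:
q(T) = 2
X(c, U) = -5 + U²
346 + X(k(1), -5)*q(16) = 346 + (-5 + (-5)²)*2 = 346 + (-5 + 25)*2 = 346 + 20*2 = 346 + 40 = 386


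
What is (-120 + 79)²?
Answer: 1681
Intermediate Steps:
(-120 + 79)² = (-41)² = 1681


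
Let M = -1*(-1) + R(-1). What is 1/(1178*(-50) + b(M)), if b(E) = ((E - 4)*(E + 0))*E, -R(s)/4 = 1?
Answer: -1/58963 ≈ -1.6960e-5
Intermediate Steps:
R(s) = -4 (R(s) = -4*1 = -4)
M = -3 (M = -1*(-1) - 4 = 1 - 4 = -3)
b(E) = E**2*(-4 + E) (b(E) = ((-4 + E)*E)*E = (E*(-4 + E))*E = E**2*(-4 + E))
1/(1178*(-50) + b(M)) = 1/(1178*(-50) + (-3)**2*(-4 - 3)) = 1/(-58900 + 9*(-7)) = 1/(-58900 - 63) = 1/(-58963) = -1/58963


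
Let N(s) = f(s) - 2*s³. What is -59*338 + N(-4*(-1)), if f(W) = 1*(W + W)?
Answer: -20062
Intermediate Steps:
f(W) = 2*W (f(W) = 1*(2*W) = 2*W)
N(s) = -2*s³ + 2*s (N(s) = 2*s - 2*s³ = -2*s³ + 2*s)
-59*338 + N(-4*(-1)) = -59*338 + 2*(-4*(-1))*(1 - (-4*(-1))²) = -19942 + 2*4*(1 - 1*4²) = -19942 + 2*4*(1 - 1*16) = -19942 + 2*4*(1 - 16) = -19942 + 2*4*(-15) = -19942 - 120 = -20062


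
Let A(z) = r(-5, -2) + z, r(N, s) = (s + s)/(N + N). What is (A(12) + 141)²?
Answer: 588289/25 ≈ 23532.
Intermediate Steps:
r(N, s) = s/N (r(N, s) = (2*s)/((2*N)) = (2*s)*(1/(2*N)) = s/N)
A(z) = ⅖ + z (A(z) = -2/(-5) + z = -2*(-⅕) + z = ⅖ + z)
(A(12) + 141)² = ((⅖ + 12) + 141)² = (62/5 + 141)² = (767/5)² = 588289/25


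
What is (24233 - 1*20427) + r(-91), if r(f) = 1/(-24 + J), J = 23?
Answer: 3805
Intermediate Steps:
r(f) = -1 (r(f) = 1/(-24 + 23) = 1/(-1) = -1)
(24233 - 1*20427) + r(-91) = (24233 - 1*20427) - 1 = (24233 - 20427) - 1 = 3806 - 1 = 3805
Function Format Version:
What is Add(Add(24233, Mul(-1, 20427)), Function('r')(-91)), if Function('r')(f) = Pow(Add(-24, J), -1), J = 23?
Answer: 3805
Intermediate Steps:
Function('r')(f) = -1 (Function('r')(f) = Pow(Add(-24, 23), -1) = Pow(-1, -1) = -1)
Add(Add(24233, Mul(-1, 20427)), Function('r')(-91)) = Add(Add(24233, Mul(-1, 20427)), -1) = Add(Add(24233, -20427), -1) = Add(3806, -1) = 3805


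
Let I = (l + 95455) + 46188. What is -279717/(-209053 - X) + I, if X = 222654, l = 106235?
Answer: 107010947463/431707 ≈ 2.4788e+5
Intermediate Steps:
I = 247878 (I = (106235 + 95455) + 46188 = 201690 + 46188 = 247878)
-279717/(-209053 - X) + I = -279717/(-209053 - 1*222654) + 247878 = -279717/(-209053 - 222654) + 247878 = -279717/(-431707) + 247878 = -279717*(-1/431707) + 247878 = 279717/431707 + 247878 = 107010947463/431707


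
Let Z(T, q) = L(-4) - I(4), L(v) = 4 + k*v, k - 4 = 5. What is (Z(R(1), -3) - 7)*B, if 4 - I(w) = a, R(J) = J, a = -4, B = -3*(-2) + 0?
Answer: -282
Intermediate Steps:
k = 9 (k = 4 + 5 = 9)
B = 6 (B = 6 + 0 = 6)
L(v) = 4 + 9*v
I(w) = 8 (I(w) = 4 - 1*(-4) = 4 + 4 = 8)
Z(T, q) = -40 (Z(T, q) = (4 + 9*(-4)) - 1*8 = (4 - 36) - 8 = -32 - 8 = -40)
(Z(R(1), -3) - 7)*B = (-40 - 7)*6 = -47*6 = -282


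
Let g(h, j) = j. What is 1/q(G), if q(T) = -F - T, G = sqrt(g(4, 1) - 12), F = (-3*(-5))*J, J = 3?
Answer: I/(sqrt(11) - 45*I) ≈ -0.022102 + 0.001629*I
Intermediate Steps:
F = 45 (F = -3*(-5)*3 = 15*3 = 45)
G = I*sqrt(11) (G = sqrt(1 - 12) = sqrt(-11) = I*sqrt(11) ≈ 3.3166*I)
q(T) = -45 - T (q(T) = -1*45 - T = -45 - T)
1/q(G) = 1/(-45 - I*sqrt(11))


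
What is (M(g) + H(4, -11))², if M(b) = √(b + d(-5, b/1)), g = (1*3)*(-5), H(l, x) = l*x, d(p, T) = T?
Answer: (44 - I*√30)² ≈ 1906.0 - 482.0*I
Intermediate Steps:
g = -15 (g = 3*(-5) = -15)
M(b) = √2*√b (M(b) = √(b + b/1) = √(b + b*1) = √(b + b) = √(2*b) = √2*√b)
(M(g) + H(4, -11))² = (√2*√(-15) + 4*(-11))² = (√2*(I*√15) - 44)² = (I*√30 - 44)² = (-44 + I*√30)²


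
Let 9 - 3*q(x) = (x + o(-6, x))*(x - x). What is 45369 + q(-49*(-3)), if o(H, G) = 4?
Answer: 45372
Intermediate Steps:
q(x) = 3 (q(x) = 3 - (x + 4)*(x - x)/3 = 3 - (4 + x)*0/3 = 3 - 1/3*0 = 3 + 0 = 3)
45369 + q(-49*(-3)) = 45369 + 3 = 45372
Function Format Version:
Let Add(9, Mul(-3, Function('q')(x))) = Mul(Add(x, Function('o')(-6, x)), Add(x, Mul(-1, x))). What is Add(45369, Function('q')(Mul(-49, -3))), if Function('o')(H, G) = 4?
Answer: 45372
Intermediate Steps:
Function('q')(x) = 3 (Function('q')(x) = Add(3, Mul(Rational(-1, 3), Mul(Add(x, 4), Add(x, Mul(-1, x))))) = Add(3, Mul(Rational(-1, 3), Mul(Add(4, x), 0))) = Add(3, Mul(Rational(-1, 3), 0)) = Add(3, 0) = 3)
Add(45369, Function('q')(Mul(-49, -3))) = Add(45369, 3) = 45372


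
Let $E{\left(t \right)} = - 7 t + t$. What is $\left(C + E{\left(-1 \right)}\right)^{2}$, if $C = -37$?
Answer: $961$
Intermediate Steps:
$E{\left(t \right)} = - 6 t$
$\left(C + E{\left(-1 \right)}\right)^{2} = \left(-37 - -6\right)^{2} = \left(-37 + 6\right)^{2} = \left(-31\right)^{2} = 961$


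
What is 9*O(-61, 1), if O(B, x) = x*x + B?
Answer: -540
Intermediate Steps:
O(B, x) = B + x² (O(B, x) = x² + B = B + x²)
9*O(-61, 1) = 9*(-61 + 1²) = 9*(-61 + 1) = 9*(-60) = -540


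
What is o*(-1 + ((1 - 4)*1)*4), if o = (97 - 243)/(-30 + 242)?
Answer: 949/106 ≈ 8.9528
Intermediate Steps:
o = -73/106 (o = -146/212 = -146*1/212 = -73/106 ≈ -0.68868)
o*(-1 + ((1 - 4)*1)*4) = -73*(-1 + ((1 - 4)*1)*4)/106 = -73*(-1 - 3*1*4)/106 = -73*(-1 - 3*4)/106 = -73*(-1 - 12)/106 = -73/106*(-13) = 949/106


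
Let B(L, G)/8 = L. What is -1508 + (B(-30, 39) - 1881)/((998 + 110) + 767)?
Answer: -943207/625 ≈ -1509.1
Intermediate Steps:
B(L, G) = 8*L
-1508 + (B(-30, 39) - 1881)/((998 + 110) + 767) = -1508 + (8*(-30) - 1881)/((998 + 110) + 767) = -1508 + (-240 - 1881)/(1108 + 767) = -1508 - 2121/1875 = -1508 - 2121*1/1875 = -1508 - 707/625 = -943207/625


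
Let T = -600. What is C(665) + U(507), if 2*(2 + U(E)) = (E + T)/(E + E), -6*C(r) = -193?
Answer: 61085/2028 ≈ 30.121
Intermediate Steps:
C(r) = 193/6 (C(r) = -⅙*(-193) = 193/6)
U(E) = -2 + (-600 + E)/(4*E) (U(E) = -2 + ((E - 600)/(E + E))/2 = -2 + ((-600 + E)/((2*E)))/2 = -2 + ((-600 + E)*(1/(2*E)))/2 = -2 + ((-600 + E)/(2*E))/2 = -2 + (-600 + E)/(4*E))
C(665) + U(507) = 193/6 + (-7/4 - 150/507) = 193/6 + (-7/4 - 150*1/507) = 193/6 + (-7/4 - 50/169) = 193/6 - 1383/676 = 61085/2028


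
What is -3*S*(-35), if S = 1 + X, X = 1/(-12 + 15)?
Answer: 140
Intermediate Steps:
X = ⅓ (X = 1/3 = ⅓ ≈ 0.33333)
S = 4/3 (S = 1 + ⅓ = 4/3 ≈ 1.3333)
-3*S*(-35) = -3*4/3*(-35) = -4*(-35) = 140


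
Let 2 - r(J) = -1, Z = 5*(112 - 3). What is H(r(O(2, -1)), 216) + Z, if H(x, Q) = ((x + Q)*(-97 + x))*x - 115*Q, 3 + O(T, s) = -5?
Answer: -86053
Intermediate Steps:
O(T, s) = -8 (O(T, s) = -3 - 5 = -8)
Z = 545 (Z = 5*109 = 545)
r(J) = 3 (r(J) = 2 - 1*(-1) = 2 + 1 = 3)
H(x, Q) = -115*Q + x*(-97 + x)*(Q + x) (H(x, Q) = ((Q + x)*(-97 + x))*x - 115*Q = ((-97 + x)*(Q + x))*x - 115*Q = x*(-97 + x)*(Q + x) - 115*Q = -115*Q + x*(-97 + x)*(Q + x))
H(r(O(2, -1)), 216) + Z = (3**3 - 115*216 - 97*3**2 + 216*3**2 - 97*216*3) + 545 = (27 - 24840 - 97*9 + 216*9 - 62856) + 545 = (27 - 24840 - 873 + 1944 - 62856) + 545 = -86598 + 545 = -86053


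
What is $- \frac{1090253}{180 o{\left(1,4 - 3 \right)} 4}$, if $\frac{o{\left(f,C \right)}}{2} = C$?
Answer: $- \frac{1090253}{1440} \approx -757.12$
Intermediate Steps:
$o{\left(f,C \right)} = 2 C$
$- \frac{1090253}{180 o{\left(1,4 - 3 \right)} 4} = - \frac{1090253}{180 \cdot 2 \left(4 - 3\right) 4} = - \frac{1090253}{180 \cdot 2 \cdot 1 \cdot 4} = - \frac{1090253}{180 \cdot 2 \cdot 4} = - \frac{1090253}{360 \cdot 4} = - \frac{1090253}{1440}$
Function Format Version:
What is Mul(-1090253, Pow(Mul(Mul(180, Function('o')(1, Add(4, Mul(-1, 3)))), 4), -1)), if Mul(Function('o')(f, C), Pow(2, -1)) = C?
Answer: Rational(-1090253, 1440) ≈ -757.12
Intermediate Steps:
Function('o')(f, C) = Mul(2, C)
Mul(-1090253, Pow(Mul(Mul(180, Function('o')(1, Add(4, Mul(-1, 3)))), 4), -1)) = Mul(-1090253, Pow(Mul(Mul(180, Mul(2, Add(4, Mul(-1, 3)))), 4), -1)) = Mul(-1090253, Pow(Mul(Mul(180, Mul(2, Add(4, -3))), 4), -1)) = Mul(-1090253, Pow(Mul(Mul(180, Mul(2, 1)), 4), -1)) = Mul(-1090253, Pow(Mul(Mul(180, 2), 4), -1)) = Mul(-1090253, Pow(Mul(360, 4), -1)) = Mul(-1090253, Pow(1440, -1)) = Mul(-1090253, Rational(1, 1440)) = Rational(-1090253, 1440)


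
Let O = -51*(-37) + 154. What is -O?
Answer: -2041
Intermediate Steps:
O = 2041 (O = 1887 + 154 = 2041)
-O = -1*2041 = -2041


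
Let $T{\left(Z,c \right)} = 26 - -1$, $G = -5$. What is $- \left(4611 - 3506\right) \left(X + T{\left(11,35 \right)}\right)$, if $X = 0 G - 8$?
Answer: $-20995$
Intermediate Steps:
$X = -8$ ($X = 0 \left(-5\right) - 8 = 0 - 8 = -8$)
$T{\left(Z,c \right)} = 27$ ($T{\left(Z,c \right)} = 26 + 1 = 27$)
$- \left(4611 - 3506\right) \left(X + T{\left(11,35 \right)}\right) = - \left(4611 - 3506\right) \left(-8 + 27\right) = - 1105 \cdot 19 = \left(-1\right) 20995 = -20995$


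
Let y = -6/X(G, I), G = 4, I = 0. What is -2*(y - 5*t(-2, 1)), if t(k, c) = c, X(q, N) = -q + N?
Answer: 7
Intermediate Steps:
X(q, N) = N - q
y = 3/2 (y = -6/(0 - 1*4) = -6/(0 - 4) = -6/(-4) = -6*(-¼) = 3/2 ≈ 1.5000)
-2*(y - 5*t(-2, 1)) = -2*(3/2 - 5*1) = -2*(3/2 - 5) = -2*(-7/2) = 7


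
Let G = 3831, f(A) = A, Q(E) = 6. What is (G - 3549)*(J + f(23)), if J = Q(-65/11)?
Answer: 8178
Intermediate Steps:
J = 6
(G - 3549)*(J + f(23)) = (3831 - 3549)*(6 + 23) = 282*29 = 8178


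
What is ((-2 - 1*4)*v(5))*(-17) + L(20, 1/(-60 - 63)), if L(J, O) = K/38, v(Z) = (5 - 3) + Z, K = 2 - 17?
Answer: 27117/38 ≈ 713.61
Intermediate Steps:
K = -15
v(Z) = 2 + Z
L(J, O) = -15/38
((-2 - 1*4)*v(5))*(-17) + L(20, 1/(-60 - 63)) = ((-2 - 1*4)*(2 + 5))*(-17) - 15/38 = ((-2 - 4)*7)*(-17) - 15/38 = -6*7*(-17) - 15/38 = -42*(-17) - 15/38 = 714 - 15/38 = 27117/38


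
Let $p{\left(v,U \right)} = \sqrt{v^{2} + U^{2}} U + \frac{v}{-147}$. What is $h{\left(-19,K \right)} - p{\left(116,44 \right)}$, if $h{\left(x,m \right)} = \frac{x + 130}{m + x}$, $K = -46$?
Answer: $- \frac{8777}{9555} - 176 \sqrt{962} \approx -5459.8$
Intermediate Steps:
$h{\left(x,m \right)} = \frac{130 + x}{m + x}$
$p{\left(v,U \right)} = - \frac{v}{147} + U \sqrt{U^{2} + v^{2}}$ ($p{\left(v,U \right)} = \sqrt{U^{2} + v^{2}} U + v \left(- \frac{1}{147}\right) = U \sqrt{U^{2} + v^{2}} - \frac{v}{147} = - \frac{v}{147} + U \sqrt{U^{2} + v^{2}}$)
$h{\left(-19,K \right)} - p{\left(116,44 \right)} = \frac{130 - 19}{-46 - 19} - \left(\left(- \frac{1}{147}\right) 116 + 44 \sqrt{44^{2} + 116^{2}}\right) = \frac{1}{-65} \cdot 111 - \left(- \frac{116}{147} + 44 \sqrt{1936 + 13456}\right) = \left(- \frac{1}{65}\right) 111 - \left(- \frac{116}{147} + 44 \sqrt{15392}\right) = - \frac{111}{65} - \left(- \frac{116}{147} + 44 \cdot 4 \sqrt{962}\right) = - \frac{111}{65} - \left(- \frac{116}{147} + 176 \sqrt{962}\right) = - \frac{111}{65} + \left(\frac{116}{147} - 176 \sqrt{962}\right) = - \frac{8777}{9555} - 176 \sqrt{962}$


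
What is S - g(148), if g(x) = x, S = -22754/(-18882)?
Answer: -1385891/9441 ≈ -146.79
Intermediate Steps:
S = 11377/9441 (S = -22754*(-1/18882) = 11377/9441 ≈ 1.2051)
S - g(148) = 11377/9441 - 1*148 = 11377/9441 - 148 = -1385891/9441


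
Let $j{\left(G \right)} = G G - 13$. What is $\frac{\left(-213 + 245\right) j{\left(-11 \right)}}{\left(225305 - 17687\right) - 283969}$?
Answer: $- \frac{3456}{76351} \approx -0.045265$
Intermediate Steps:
$j{\left(G \right)} = -13 + G^{2}$ ($j{\left(G \right)} = G^{2} - 13 = -13 + G^{2}$)
$\frac{\left(-213 + 245\right) j{\left(-11 \right)}}{\left(225305 - 17687\right) - 283969} = \frac{\left(-213 + 245\right) \left(-13 + \left(-11\right)^{2}\right)}{\left(225305 - 17687\right) - 283969} = \frac{32 \left(-13 + 121\right)}{207618 - 283969} = \frac{32 \cdot 108}{-76351} = 3456 \left(- \frac{1}{76351}\right) = - \frac{3456}{76351}$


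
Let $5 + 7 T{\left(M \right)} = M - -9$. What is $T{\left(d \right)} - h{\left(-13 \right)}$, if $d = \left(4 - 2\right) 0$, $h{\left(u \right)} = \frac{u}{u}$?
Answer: $- \frac{3}{7} \approx -0.42857$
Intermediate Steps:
$h{\left(u \right)} = 1$
$d = 0$ ($d = 2 \cdot 0 = 0$)
$T{\left(M \right)} = \frac{4}{7} + \frac{M}{7}$ ($T{\left(M \right)} = - \frac{5}{7} + \frac{M - -9}{7} = - \frac{5}{7} + \frac{M + 9}{7} = - \frac{5}{7} + \frac{9 + M}{7} = - \frac{5}{7} + \left(\frac{9}{7} + \frac{M}{7}\right) = \frac{4}{7} + \frac{M}{7}$)
$T{\left(d \right)} - h{\left(-13 \right)} = \left(\frac{4}{7} + \frac{1}{7} \cdot 0\right) - 1 = \left(\frac{4}{7} + 0\right) - 1 = \frac{4}{7} - 1 = - \frac{3}{7}$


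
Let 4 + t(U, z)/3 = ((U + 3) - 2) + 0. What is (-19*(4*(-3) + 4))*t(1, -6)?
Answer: -912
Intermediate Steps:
t(U, z) = -9 + 3*U (t(U, z) = -12 + 3*(((U + 3) - 2) + 0) = -12 + 3*(((3 + U) - 2) + 0) = -12 + 3*((1 + U) + 0) = -12 + 3*(1 + U) = -12 + (3 + 3*U) = -9 + 3*U)
(-19*(4*(-3) + 4))*t(1, -6) = (-19*(4*(-3) + 4))*(-9 + 3*1) = (-19*(-12 + 4))*(-9 + 3) = -19*(-8)*(-6) = 152*(-6) = -912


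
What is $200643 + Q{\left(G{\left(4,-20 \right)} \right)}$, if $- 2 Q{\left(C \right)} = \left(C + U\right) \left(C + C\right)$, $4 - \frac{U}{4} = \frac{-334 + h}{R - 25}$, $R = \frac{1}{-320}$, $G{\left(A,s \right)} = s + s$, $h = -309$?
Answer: $\frac{1564742083}{8001} \approx 1.9557 \cdot 10^{5}$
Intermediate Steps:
$G{\left(A,s \right)} = 2 s$
$R = - \frac{1}{320} \approx -0.003125$
$U = - \frac{695024}{8001}$ ($U = 16 - 4 \frac{-334 - 309}{- \frac{1}{320} - 25} = 16 - 4 \left(- \frac{643}{- \frac{8001}{320}}\right) = 16 - 4 \left(\left(-643\right) \left(- \frac{320}{8001}\right)\right) = 16 - \frac{823040}{8001} = - \frac{695024}{8001} \approx -86.867$)
$Q{\left(C \right)} = - C \left(- \frac{695024}{8001} + C\right)$ ($Q{\left(C \right)} = - \frac{\left(C - \frac{695024}{8001}\right) \left(C + C\right)}{2} = - \frac{\left(- \frac{695024}{8001} + C\right) 2 C}{2} = - \frac{2 C \left(- \frac{695024}{8001} + C\right)}{2} = - C \left(- \frac{695024}{8001} + C\right)$)
$200643 + Q{\left(G{\left(4,-20 \right)} \right)} = 200643 + \frac{2 \left(-20\right) \left(695024 - 8001 \cdot 2 \left(-20\right)\right)}{8001} = 200643 + \frac{1}{8001} \left(-40\right) \left(695024 - -320040\right) = 200643 + \frac{1}{8001} \left(-40\right) \left(695024 + 320040\right) = 200643 + \frac{1}{8001} \left(-40\right) 1015064 = 200643 - \frac{40602560}{8001} = \frac{1564742083}{8001}$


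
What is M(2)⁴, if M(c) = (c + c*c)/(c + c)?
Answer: 81/16 ≈ 5.0625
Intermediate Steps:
M(c) = (c + c²)/(2*c) (M(c) = (c + c²)/((2*c)) = (c + c²)*(1/(2*c)) = (c + c²)/(2*c))
M(2)⁴ = (½ + (½)*2)⁴ = (½ + 1)⁴ = (3/2)⁴ = 81/16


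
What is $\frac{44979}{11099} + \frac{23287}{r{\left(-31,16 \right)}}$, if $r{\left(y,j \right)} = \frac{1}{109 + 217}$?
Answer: $\frac{7659890147}{1009} \approx 7.5916 \cdot 10^{6}$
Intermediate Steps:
$r{\left(y,j \right)} = \frac{1}{326}$
$\frac{44979}{11099} + \frac{23287}{r{\left(-31,16 \right)}} = \frac{44979}{11099} + 23287 \frac{1}{\frac{1}{326}} = 44979 \cdot \frac{1}{11099} + 23287 \cdot 326 = \frac{4089}{1009} + 7591562 = \frac{7659890147}{1009}$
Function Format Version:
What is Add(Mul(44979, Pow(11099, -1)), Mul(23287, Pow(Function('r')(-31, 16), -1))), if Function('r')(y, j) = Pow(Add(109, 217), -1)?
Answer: Rational(7659890147, 1009) ≈ 7.5916e+6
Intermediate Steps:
Function('r')(y, j) = Rational(1, 326) (Function('r')(y, j) = Pow(326, -1) = Rational(1, 326))
Add(Mul(44979, Pow(11099, -1)), Mul(23287, Pow(Function('r')(-31, 16), -1))) = Add(Mul(44979, Pow(11099, -1)), Mul(23287, Pow(Rational(1, 326), -1))) = Add(Mul(44979, Rational(1, 11099)), Mul(23287, 326)) = Add(Rational(4089, 1009), 7591562) = Rational(7659890147, 1009)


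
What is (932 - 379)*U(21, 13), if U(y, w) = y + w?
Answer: 18802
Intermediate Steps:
U(y, w) = w + y
(932 - 379)*U(21, 13) = (932 - 379)*(13 + 21) = 553*34 = 18802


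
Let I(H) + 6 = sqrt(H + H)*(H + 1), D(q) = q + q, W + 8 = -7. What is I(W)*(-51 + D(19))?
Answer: 78 + 182*I*sqrt(30) ≈ 78.0 + 996.86*I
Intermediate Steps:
W = -15 (W = -8 - 7 = -15)
D(q) = 2*q
I(H) = -6 + sqrt(2)*sqrt(H)*(1 + H) (I(H) = -6 + sqrt(H + H)*(H + 1) = -6 + sqrt(2*H)*(1 + H) = -6 + (sqrt(2)*sqrt(H))*(1 + H) = -6 + sqrt(2)*sqrt(H)*(1 + H))
I(W)*(-51 + D(19)) = (-6 + sqrt(2)*sqrt(-15) + sqrt(2)*(-15)**(3/2))*(-51 + 2*19) = (-6 + sqrt(2)*(I*sqrt(15)) + sqrt(2)*(-15*I*sqrt(15)))*(-51 + 38) = (-6 + I*sqrt(30) - 15*I*sqrt(30))*(-13) = (-6 - 14*I*sqrt(30))*(-13) = 78 + 182*I*sqrt(30)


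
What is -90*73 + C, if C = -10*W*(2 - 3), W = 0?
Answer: -6570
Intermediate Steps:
C = 0 (C = -0*(2 - 3) = -0*(-1) = -10*0 = 0)
-90*73 + C = -90*73 + 0 = -6570 + 0 = -6570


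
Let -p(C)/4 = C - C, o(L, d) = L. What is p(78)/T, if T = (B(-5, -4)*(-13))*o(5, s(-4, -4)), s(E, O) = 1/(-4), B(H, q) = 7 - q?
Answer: 0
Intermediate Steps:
s(E, O) = -¼ (s(E, O) = 1*(-¼) = -¼)
T = -715 (T = ((7 - 1*(-4))*(-13))*5 = ((7 + 4)*(-13))*5 = (11*(-13))*5 = -143*5 = -715)
p(C) = 0 (p(C) = -4*(C - C) = -4*0 = 0)
p(78)/T = 0/(-715) = 0*(-1/715) = 0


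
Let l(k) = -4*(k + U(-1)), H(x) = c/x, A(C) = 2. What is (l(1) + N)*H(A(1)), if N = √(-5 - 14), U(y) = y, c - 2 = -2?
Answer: 0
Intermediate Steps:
c = 0 (c = 2 - 2 = 0)
N = I*√19 (N = √(-19) = I*√19 ≈ 4.3589*I)
H(x) = 0 (H(x) = 0/x = 0)
l(k) = 4 - 4*k (l(k) = -4*(k - 1) = -4*(-1 + k) = 4 - 4*k)
(l(1) + N)*H(A(1)) = ((4 - 4*1) + I*√19)*0 = ((4 - 4) + I*√19)*0 = (0 + I*√19)*0 = (I*√19)*0 = 0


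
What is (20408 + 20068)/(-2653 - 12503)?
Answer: -3373/1263 ≈ -2.6706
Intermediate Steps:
(20408 + 20068)/(-2653 - 12503) = 40476/(-15156) = 40476*(-1/15156) = -3373/1263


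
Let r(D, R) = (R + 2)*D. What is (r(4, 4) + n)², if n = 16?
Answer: 1600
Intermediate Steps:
r(D, R) = D*(2 + R) (r(D, R) = (2 + R)*D = D*(2 + R))
(r(4, 4) + n)² = (4*(2 + 4) + 16)² = (4*6 + 16)² = (24 + 16)² = 40² = 1600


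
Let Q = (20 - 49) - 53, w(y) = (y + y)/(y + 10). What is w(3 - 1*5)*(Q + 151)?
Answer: -69/2 ≈ -34.500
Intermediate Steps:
w(y) = 2*y/(10 + y) (w(y) = (2*y)/(10 + y) = 2*y/(10 + y))
Q = -82 (Q = -29 - 53 = -82)
w(3 - 1*5)*(Q + 151) = (2*(3 - 1*5)/(10 + (3 - 1*5)))*(-82 + 151) = (2*(3 - 5)/(10 + (3 - 5)))*69 = (2*(-2)/(10 - 2))*69 = (2*(-2)/8)*69 = (2*(-2)*(1/8))*69 = -1/2*69 = -69/2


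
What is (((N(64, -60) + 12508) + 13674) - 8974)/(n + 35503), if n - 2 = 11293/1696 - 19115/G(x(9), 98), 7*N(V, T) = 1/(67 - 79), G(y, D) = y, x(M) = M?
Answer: 1838639112/3567416419 ≈ 0.51540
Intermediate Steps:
N(V, T) = -1/84 (N(V, T) = 1/(7*(67 - 79)) = (1/7)/(-12) = (1/7)*(-1/12) = -1/84)
n = -32286875/15264 (n = 2 + (11293/1696 - 19115/9) = 2 - 32317403/15264 = -32286875/15264 ≈ -2115.2)
(((N(64, -60) + 12508) + 13674) - 8974)/(n + 35503) = (((-1/84 + 12508) + 13674) - 8974)/(-32286875/15264 + 35503) = ((1050671/84 + 13674) - 8974)/(509630917/15264) = (2199287/84 - 8974)*(15264/509630917) = (1445471/84)*(15264/509630917) = 1838639112/3567416419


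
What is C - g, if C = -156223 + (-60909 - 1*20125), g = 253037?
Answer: -490294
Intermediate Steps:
C = -237257 (C = -156223 + (-60909 - 20125) = -156223 - 81034 = -237257)
C - g = -237257 - 1*253037 = -237257 - 253037 = -490294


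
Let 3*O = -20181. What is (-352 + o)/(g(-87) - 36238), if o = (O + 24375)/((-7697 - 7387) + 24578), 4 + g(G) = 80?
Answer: 92340/9536723 ≈ 0.0096826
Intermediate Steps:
O = -6727 (O = (1/3)*(-20181) = -6727)
g(G) = 76 (g(G) = -4 + 80 = 76)
o = 8824/4747 (o = (-6727 + 24375)/((-7697 - 7387) + 24578) = 17648/(-15084 + 24578) = 17648/9494 = 17648*(1/9494) = 8824/4747 ≈ 1.8589)
(-352 + o)/(g(-87) - 36238) = (-352 + 8824/4747)/(76 - 36238) = -1662120/4747/(-36162) = -1662120/4747*(-1/36162) = 92340/9536723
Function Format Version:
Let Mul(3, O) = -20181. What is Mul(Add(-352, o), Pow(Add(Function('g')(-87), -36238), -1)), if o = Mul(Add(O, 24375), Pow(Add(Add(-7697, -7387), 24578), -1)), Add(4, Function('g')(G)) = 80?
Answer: Rational(92340, 9536723) ≈ 0.0096826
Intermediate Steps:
O = -6727 (O = Mul(Rational(1, 3), -20181) = -6727)
Function('g')(G) = 76 (Function('g')(G) = Add(-4, 80) = 76)
o = Rational(8824, 4747) (o = Mul(Add(-6727, 24375), Pow(Add(Add(-7697, -7387), 24578), -1)) = Mul(17648, Pow(Add(-15084, 24578), -1)) = Mul(17648, Pow(9494, -1)) = Mul(17648, Rational(1, 9494)) = Rational(8824, 4747) ≈ 1.8589)
Mul(Add(-352, o), Pow(Add(Function('g')(-87), -36238), -1)) = Mul(Add(-352, Rational(8824, 4747)), Pow(Add(76, -36238), -1)) = Mul(Rational(-1662120, 4747), Pow(-36162, -1)) = Mul(Rational(-1662120, 4747), Rational(-1, 36162)) = Rational(92340, 9536723)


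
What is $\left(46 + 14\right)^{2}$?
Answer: $3600$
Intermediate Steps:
$\left(46 + 14\right)^{2} = 60^{2} = 3600$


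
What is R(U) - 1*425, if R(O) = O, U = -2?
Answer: -427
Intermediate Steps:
R(U) - 1*425 = -2 - 1*425 = -2 - 425 = -427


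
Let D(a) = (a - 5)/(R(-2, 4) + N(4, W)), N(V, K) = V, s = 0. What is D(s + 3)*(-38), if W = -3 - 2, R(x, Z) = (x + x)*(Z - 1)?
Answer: -19/2 ≈ -9.5000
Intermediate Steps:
R(x, Z) = 2*x*(-1 + Z) (R(x, Z) = (2*x)*(-1 + Z) = 2*x*(-1 + Z))
W = -5
D(a) = 5/8 - a/8 (D(a) = (a - 5)/(2*(-2)*(-1 + 4) + 4) = (-5 + a)/(2*(-2)*3 + 4) = (-5 + a)/(-12 + 4) = (-5 + a)/(-8) = (-5 + a)*(-1/8) = 5/8 - a/8)
D(s + 3)*(-38) = (5/8 - (0 + 3)/8)*(-38) = (5/8 - 1/8*3)*(-38) = (5/8 - 3/8)*(-38) = (1/4)*(-38) = -19/2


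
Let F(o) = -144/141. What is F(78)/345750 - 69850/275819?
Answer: -189182200302/747021284125 ≈ -0.25325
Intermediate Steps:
F(o) = -48/47 (F(o) = -144*1/141 = -48/47)
F(78)/345750 - 69850/275819 = -48/47/345750 - 69850/275819 = -48/47*1/345750 - 69850*1/275819 = -8/2708375 - 69850/275819 = -189182200302/747021284125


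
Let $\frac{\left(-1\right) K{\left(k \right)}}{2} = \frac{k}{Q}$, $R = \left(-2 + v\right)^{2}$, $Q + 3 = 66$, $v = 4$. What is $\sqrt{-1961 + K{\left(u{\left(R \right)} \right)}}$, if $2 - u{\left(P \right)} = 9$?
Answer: $\frac{i \sqrt{17647}}{3} \approx 44.281 i$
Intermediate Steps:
$Q = 63$ ($Q = -3 + 66 = 63$)
$R = 4$ ($R = \left(-2 + 4\right)^{2} = 2^{2} = 4$)
$u{\left(P \right)} = -7$ ($u{\left(P \right)} = 2 - 9 = -7$)
$K{\left(k \right)} = - \frac{2 k}{63}$ ($K{\left(k \right)} = - 2 \frac{k}{63} = - \frac{2 k}{63}$)
$\sqrt{-1961 + K{\left(u{\left(R \right)} \right)}} = \sqrt{-1961 - - \frac{2}{9}} = \sqrt{-1961 + \frac{2}{9}} = \sqrt{- \frac{17647}{9}} = \frac{i \sqrt{17647}}{3}$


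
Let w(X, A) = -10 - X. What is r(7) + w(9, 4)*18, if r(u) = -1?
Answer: -343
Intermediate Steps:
r(7) + w(9, 4)*18 = -1 + (-10 - 1*9)*18 = -1 + (-10 - 9)*18 = -1 - 19*18 = -1 - 342 = -343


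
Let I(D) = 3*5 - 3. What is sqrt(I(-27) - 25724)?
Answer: 4*I*sqrt(1607) ≈ 160.35*I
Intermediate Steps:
I(D) = 12 (I(D) = 15 - 3 = 12)
sqrt(I(-27) - 25724) = sqrt(12 - 25724) = sqrt(-25712) = 4*I*sqrt(1607)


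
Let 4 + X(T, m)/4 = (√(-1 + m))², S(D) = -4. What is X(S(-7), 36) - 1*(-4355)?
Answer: 4479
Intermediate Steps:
X(T, m) = -20 + 4*m (X(T, m) = -16 + 4*(√(-1 + m))² = -16 + 4*(-1 + m) = -16 + (-4 + 4*m) = -20 + 4*m)
X(S(-7), 36) - 1*(-4355) = (-20 + 4*36) - 1*(-4355) = (-20 + 144) + 4355 = 124 + 4355 = 4479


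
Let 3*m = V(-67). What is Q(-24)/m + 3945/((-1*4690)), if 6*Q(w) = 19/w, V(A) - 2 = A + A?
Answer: -2490641/2971584 ≈ -0.83815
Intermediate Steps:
V(A) = 2 + 2*A (V(A) = 2 + (A + A) = 2 + 2*A)
m = -44 (m = (2 + 2*(-67))/3 = (2 - 134)/3 = (⅓)*(-132) = -44)
Q(w) = 19/(6*w) (Q(w) = (19/w)/6 = 19/(6*w))
Q(-24)/m + 3945/((-1*4690)) = ((19/6)/(-24))/(-44) + 3945/((-1*4690)) = ((19/6)*(-1/24))*(-1/44) + 3945/(-4690) = -19/144*(-1/44) + 3945*(-1/4690) = 19/6336 - 789/938 = -2490641/2971584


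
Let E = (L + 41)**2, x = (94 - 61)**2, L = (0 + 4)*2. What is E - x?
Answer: 1312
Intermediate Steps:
L = 8 (L = 4*2 = 8)
x = 1089 (x = 33**2 = 1089)
E = 2401 (E = (8 + 41)**2 = 49**2 = 2401)
E - x = 2401 - 1*1089 = 2401 - 1089 = 1312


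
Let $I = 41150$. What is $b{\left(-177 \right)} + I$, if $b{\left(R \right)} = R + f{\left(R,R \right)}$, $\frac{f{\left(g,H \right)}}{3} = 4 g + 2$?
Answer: $38855$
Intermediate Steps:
$f{\left(g,H \right)} = 6 + 12 g$ ($f{\left(g,H \right)} = 3 \left(4 g + 2\right) = 3 \left(2 + 4 g\right) = 6 + 12 g$)
$b{\left(R \right)} = 6 + 13 R$ ($b{\left(R \right)} = R + \left(6 + 12 R\right) = 6 + 13 R$)
$b{\left(-177 \right)} + I = \left(6 + 13 \left(-177\right)\right) + 41150 = \left(6 - 2301\right) + 41150 = -2295 + 41150 = 38855$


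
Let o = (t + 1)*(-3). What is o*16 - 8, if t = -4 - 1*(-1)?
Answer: 88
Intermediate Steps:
t = -3 (t = -4 + 1 = -3)
o = 6 (o = (-3 + 1)*(-3) = -2*(-3) = 6)
o*16 - 8 = 6*16 - 8 = 96 - 8 = 88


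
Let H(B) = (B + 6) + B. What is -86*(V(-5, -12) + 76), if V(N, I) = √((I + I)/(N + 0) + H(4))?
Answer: -6536 - 86*√470/5 ≈ -6908.9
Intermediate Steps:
H(B) = 6 + 2*B (H(B) = (6 + B) + B = 6 + 2*B)
V(N, I) = √(14 + 2*I/N) (V(N, I) = √((I + I)/(N + 0) + (6 + 2*4)) = √((2*I)/N + (6 + 8)) = √(2*I/N + 14) = √(14 + 2*I/N))
-86*(V(-5, -12) + 76) = -86*(√(14 + 2*(-12)/(-5)) + 76) = -86*(√(14 + 2*(-12)*(-⅕)) + 76) = -86*(√(14 + 24/5) + 76) = -86*(√(94/5) + 76) = -86*(√470/5 + 76) = -86*(76 + √470/5) = -6536 - 86*√470/5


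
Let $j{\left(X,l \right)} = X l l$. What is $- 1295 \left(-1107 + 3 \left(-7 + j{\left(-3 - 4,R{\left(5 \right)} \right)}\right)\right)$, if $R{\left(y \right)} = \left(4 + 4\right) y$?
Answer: $44972760$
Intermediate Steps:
$R{\left(y \right)} = 8 y$
$j{\left(X,l \right)} = X l^{2}$
$- 1295 \left(-1107 + 3 \left(-7 + j{\left(-3 - 4,R{\left(5 \right)} \right)}\right)\right) = - 1295 \left(-1107 + 3 \left(-7 + \left(-3 - 4\right) \left(8 \cdot 5\right)^{2}\right)\right) = - 1295 \left(-1107 + 3 \left(-7 + \left(-3 - 4\right) 40^{2}\right)\right) = - 1295 \left(-1107 + 3 \left(-7 - 11200\right)\right) = - 1295 \left(-1107 + 3 \left(-11207\right)\right) = - 1295 \left(-1107 - 33621\right) = \left(-1295\right) \left(-34728\right) = 44972760$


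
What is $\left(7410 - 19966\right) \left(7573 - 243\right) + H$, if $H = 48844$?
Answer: $-91986636$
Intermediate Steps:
$\left(7410 - 19966\right) \left(7573 - 243\right) + H = \left(7410 - 19966\right) \left(7573 - 243\right) + 48844 = \left(-12556\right) 7330 + 48844 = -92035480 + 48844 = -91986636$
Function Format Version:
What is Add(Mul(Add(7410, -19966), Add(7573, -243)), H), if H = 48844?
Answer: -91986636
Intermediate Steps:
Add(Mul(Add(7410, -19966), Add(7573, -243)), H) = Add(Mul(Add(7410, -19966), Add(7573, -243)), 48844) = Add(Mul(-12556, 7330), 48844) = Add(-92035480, 48844) = -91986636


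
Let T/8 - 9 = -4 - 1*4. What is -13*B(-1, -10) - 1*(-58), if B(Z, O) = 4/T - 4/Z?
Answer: -1/2 ≈ -0.50000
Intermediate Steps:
T = 8 (T = 72 + 8*(-4 - 1*4) = 72 + 8*(-4 - 4) = 72 + 8*(-8) = 72 - 64 = 8)
B(Z, O) = 1/2 - 4/Z (B(Z, O) = 4/8 - 4/Z = 4*(1/8) - 4/Z = 1/2 - 4/Z)
-13*B(-1, -10) - 1*(-58) = -13*(-8 - 1)/(2*(-1)) - 1*(-58) = -13*(-1)*(-9)/2 + 58 = -13*9/2 + 58 = -117/2 + 58 = -1/2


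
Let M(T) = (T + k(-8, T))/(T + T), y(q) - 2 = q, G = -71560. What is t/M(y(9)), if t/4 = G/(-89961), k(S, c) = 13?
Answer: 787160/269883 ≈ 2.9167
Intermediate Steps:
y(q) = 2 + q
M(T) = (13 + T)/(2*T) (M(T) = (T + 13)/(T + T) = (13 + T)/((2*T)) = (13 + T)*(1/(2*T)) = (13 + T)/(2*T))
t = 286240/89961 (t = 4*(-71560/(-89961)) = 4*(-71560*(-1/89961)) = 4*(71560/89961) = 286240/89961 ≈ 3.1818)
t/M(y(9)) = 286240/(89961*(((13 + (2 + 9))/(2*(2 + 9))))) = 286240/(89961*(((½)*(13 + 11)/11))) = 286240/(89961*(((½)*(1/11)*24))) = 286240/(89961*(12/11)) = (286240/89961)*(11/12) = 787160/269883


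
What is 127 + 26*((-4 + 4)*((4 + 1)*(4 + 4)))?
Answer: 127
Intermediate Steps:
127 + 26*((-4 + 4)*((4 + 1)*(4 + 4))) = 127 + 26*(0*(5*8)) = 127 + 26*(0*40) = 127 + 26*0 = 127 + 0 = 127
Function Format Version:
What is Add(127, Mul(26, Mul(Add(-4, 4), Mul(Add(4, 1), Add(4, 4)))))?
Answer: 127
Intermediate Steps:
Add(127, Mul(26, Mul(Add(-4, 4), Mul(Add(4, 1), Add(4, 4))))) = Add(127, Mul(26, Mul(0, Mul(5, 8)))) = Add(127, Mul(26, Mul(0, 40))) = Add(127, Mul(26, 0)) = Add(127, 0) = 127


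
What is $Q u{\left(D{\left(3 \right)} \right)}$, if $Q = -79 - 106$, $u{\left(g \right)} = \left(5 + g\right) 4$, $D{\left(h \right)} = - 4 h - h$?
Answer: $7400$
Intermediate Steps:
$D{\left(h \right)} = - 5 h$
$u{\left(g \right)} = 20 + 4 g$
$Q = -185$
$Q u{\left(D{\left(3 \right)} \right)} = - 185 \left(20 + 4 \left(\left(-5\right) 3\right)\right) = - 185 \left(20 + 4 \left(-15\right)\right) = - 185 \left(20 - 60\right) = \left(-185\right) \left(-40\right) = 7400$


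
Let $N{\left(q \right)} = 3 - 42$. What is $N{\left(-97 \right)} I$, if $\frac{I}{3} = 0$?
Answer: $0$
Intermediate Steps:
$I = 0$ ($I = 3 \cdot 0 = 0$)
$N{\left(q \right)} = -39$
$N{\left(-97 \right)} I = \left(-39\right) 0 = 0$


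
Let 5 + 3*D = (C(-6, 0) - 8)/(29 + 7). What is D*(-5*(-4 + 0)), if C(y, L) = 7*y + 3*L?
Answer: -1150/27 ≈ -42.593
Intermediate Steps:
C(y, L) = 3*L + 7*y
D = -115/54 (D = -5/3 + (((3*0 + 7*(-6)) - 8)/(29 + 7))/3 = -5/3 + (((0 - 42) - 8)/36)/3 = -5/3 + ((-42 - 8)*(1/36))/3 = -5/3 + (-50*1/36)/3 = -5/3 + (⅓)*(-25/18) = -5/3 - 25/54 = -115/54 ≈ -2.1296)
D*(-5*(-4 + 0)) = -(-575)*(-4 + 0)/54 = -(-575)*(-4)/54 = -115/54*20 = -1150/27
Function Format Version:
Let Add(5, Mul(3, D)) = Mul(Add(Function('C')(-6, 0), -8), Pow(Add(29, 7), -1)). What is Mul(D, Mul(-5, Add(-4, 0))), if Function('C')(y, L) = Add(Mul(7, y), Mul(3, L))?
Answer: Rational(-1150, 27) ≈ -42.593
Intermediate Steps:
Function('C')(y, L) = Add(Mul(3, L), Mul(7, y))
D = Rational(-115, 54) (D = Add(Rational(-5, 3), Mul(Rational(1, 3), Mul(Add(Add(Mul(3, 0), Mul(7, -6)), -8), Pow(Add(29, 7), -1)))) = Add(Rational(-5, 3), Mul(Rational(1, 3), Mul(Add(Add(0, -42), -8), Pow(36, -1)))) = Add(Rational(-5, 3), Mul(Rational(1, 3), Mul(Add(-42, -8), Rational(1, 36)))) = Add(Rational(-5, 3), Mul(Rational(1, 3), Mul(-50, Rational(1, 36)))) = Add(Rational(-5, 3), Mul(Rational(1, 3), Rational(-25, 18))) = Add(Rational(-5, 3), Rational(-25, 54)) = Rational(-115, 54) ≈ -2.1296)
Mul(D, Mul(-5, Add(-4, 0))) = Mul(Rational(-115, 54), Mul(-5, Add(-4, 0))) = Mul(Rational(-115, 54), Mul(-5, -4)) = Mul(Rational(-115, 54), 20) = Rational(-1150, 27)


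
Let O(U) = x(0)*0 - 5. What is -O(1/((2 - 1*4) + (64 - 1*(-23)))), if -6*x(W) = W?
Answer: 5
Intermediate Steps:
x(W) = -W/6
O(U) = -5 (O(U) = -⅙*0*0 - 5 = 0*0 - 5 = 0 - 5 = -5)
-O(1/((2 - 1*4) + (64 - 1*(-23)))) = -1*(-5) = 5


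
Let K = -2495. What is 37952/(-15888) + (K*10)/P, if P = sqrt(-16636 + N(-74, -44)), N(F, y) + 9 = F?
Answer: -2372/993 + 24950*I*sqrt(16719)/16719 ≈ -2.3887 + 192.96*I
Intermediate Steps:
N(F, y) = -9 + F
P = I*sqrt(16719) (P = sqrt(-16636 + (-9 - 74)) = sqrt(-16636 - 83) = sqrt(-16719) = I*sqrt(16719) ≈ 129.3*I)
37952/(-15888) + (K*10)/P = 37952/(-15888) + (-2495*10)/((I*sqrt(16719))) = 37952*(-1/15888) - (-24950)*I*sqrt(16719)/16719 = -2372/993 + 24950*I*sqrt(16719)/16719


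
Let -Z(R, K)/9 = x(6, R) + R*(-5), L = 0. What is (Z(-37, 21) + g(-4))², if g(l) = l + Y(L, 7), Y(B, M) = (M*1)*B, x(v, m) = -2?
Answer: 2725801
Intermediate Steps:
Z(R, K) = 18 + 45*R (Z(R, K) = -9*(-2 + R*(-5)) = -9*(-2 - 5*R) = 18 + 45*R)
Y(B, M) = B*M (Y(B, M) = M*B = B*M)
g(l) = l (g(l) = l + 0*7 = l + 0 = l)
(Z(-37, 21) + g(-4))² = ((18 + 45*(-37)) - 4)² = ((18 - 1665) - 4)² = (-1647 - 4)² = (-1651)² = 2725801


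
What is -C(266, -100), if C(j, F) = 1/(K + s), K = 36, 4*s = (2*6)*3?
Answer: -1/45 ≈ -0.022222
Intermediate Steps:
s = 9 (s = ((2*6)*3)/4 = (12*3)/4 = (¼)*36 = 9)
C(j, F) = 1/45 (C(j, F) = 1/(36 + 9) = 1/45)
-C(266, -100) = -1*1/45 = -1/45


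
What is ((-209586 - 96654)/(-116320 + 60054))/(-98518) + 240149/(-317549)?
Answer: -332823623545043/440060498791403 ≈ -0.75631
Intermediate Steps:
((-209586 - 96654)/(-116320 + 60054))/(-98518) + 240149/(-317549) = -306240/(-56266)*(-1/98518) + 240149*(-1/317549) = -306240*(-1/56266)*(-1/98518) - 240149/317549 = (153120/28133)*(-1/98518) - 240149/317549 = -76560/1385803447 - 240149/317549 = -332823623545043/440060498791403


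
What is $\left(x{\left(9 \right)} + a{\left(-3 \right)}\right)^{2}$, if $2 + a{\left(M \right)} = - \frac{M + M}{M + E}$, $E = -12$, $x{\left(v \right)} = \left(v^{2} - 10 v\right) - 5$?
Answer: $\frac{6724}{25} \approx 268.96$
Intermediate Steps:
$x{\left(v \right)} = -5 + v^{2} - 10 v$
$a{\left(M \right)} = -2 - \frac{2 M}{-12 + M}$ ($a{\left(M \right)} = -2 - \frac{M + M}{M - 12} = -2 - \frac{2 M}{-12 + M}$)
$\left(x{\left(9 \right)} + a{\left(-3 \right)}\right)^{2} = \left(\left(-5 + 9^{2} - 90\right) + \frac{4 \left(6 - -3\right)}{-12 - 3}\right)^{2} = \left(\left(-5 + 81 - 90\right) + \frac{4 \left(6 + 3\right)}{-15}\right)^{2} = \left(-14 + 4 \left(- \frac{1}{15}\right) 9\right)^{2} = \left(-14 - \frac{12}{5}\right)^{2} = \left(- \frac{82}{5}\right)^{2} = \frac{6724}{25}$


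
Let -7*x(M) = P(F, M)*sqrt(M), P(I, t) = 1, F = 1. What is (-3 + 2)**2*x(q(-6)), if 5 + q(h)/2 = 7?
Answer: -2/7 ≈ -0.28571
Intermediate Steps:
q(h) = 4 (q(h) = -10 + 2*7 = -10 + 14 = 4)
x(M) = -sqrt(M)/7
(-3 + 2)**2*x(q(-6)) = (-3 + 2)**2*(-sqrt(4)/7) = (-1)**2*(-1/7*2) = 1*(-2/7) = -2/7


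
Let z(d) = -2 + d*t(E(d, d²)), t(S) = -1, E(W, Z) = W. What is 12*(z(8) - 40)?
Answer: -600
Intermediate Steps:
z(d) = -2 - d (z(d) = -2 + d*(-1) = -2 - d)
12*(z(8) - 40) = 12*((-2 - 1*8) - 40) = 12*((-2 - 8) - 40) = 12*(-10 - 40) = 12*(-50) = -600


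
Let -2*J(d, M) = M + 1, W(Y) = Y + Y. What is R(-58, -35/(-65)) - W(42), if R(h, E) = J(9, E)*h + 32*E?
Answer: -288/13 ≈ -22.154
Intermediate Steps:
W(Y) = 2*Y
J(d, M) = -1/2 - M/2 (J(d, M) = -(M + 1)/2 = -(1 + M)/2 = -1/2 - M/2)
R(h, E) = 32*E + h*(-1/2 - E/2) (R(h, E) = (-1/2 - E/2)*h + 32*E = h*(-1/2 - E/2) + 32*E = 32*E + h*(-1/2 - E/2))
R(-58, -35/(-65)) - W(42) = (32*(-35/(-65)) - 1/2*(-58)*(1 - 35/(-65))) - 2*42 = (32*(-35*(-1/65)) - 1/2*(-58)*(1 - 35*(-1/65))) - 1*84 = (32*(7/13) - 1/2*(-58)*(1 + 7/13)) - 84 = (224/13 - 1/2*(-58)*20/13) - 84 = (224/13 + 580/13) - 84 = 804/13 - 84 = -288/13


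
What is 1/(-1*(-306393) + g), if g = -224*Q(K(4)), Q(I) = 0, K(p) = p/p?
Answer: 1/306393 ≈ 3.2638e-6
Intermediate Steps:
K(p) = 1
g = 0 (g = -224*0 = 0)
1/(-1*(-306393) + g) = 1/(-1*(-306393) + 0) = 1/(306393 + 0) = 1/306393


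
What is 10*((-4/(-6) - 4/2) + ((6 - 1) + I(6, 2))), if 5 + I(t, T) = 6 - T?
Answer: 80/3 ≈ 26.667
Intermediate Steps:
I(t, T) = 1 - T (I(t, T) = -5 + (6 - T) = 1 - T)
10*((-4/(-6) - 4/2) + ((6 - 1) + I(6, 2))) = 10*((-4/(-6) - 4/2) + ((6 - 1) + (1 - 1*2))) = 10*((-4*(-1/6) - 4*1/2) + (5 + (1 - 2))) = 10*((2/3 - 2) + (5 - 1)) = 10*(-4/3 + 4) = 10*(8/3) = 80/3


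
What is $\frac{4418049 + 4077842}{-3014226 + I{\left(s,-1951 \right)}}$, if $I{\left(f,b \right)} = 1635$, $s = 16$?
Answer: $- \frac{8495891}{3012591} \approx -2.8201$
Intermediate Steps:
$\frac{4418049 + 4077842}{-3014226 + I{\left(s,-1951 \right)}} = \frac{4418049 + 4077842}{-3014226 + 1635} = \frac{8495891}{-3012591} = 8495891 \left(- \frac{1}{3012591}\right) = - \frac{8495891}{3012591}$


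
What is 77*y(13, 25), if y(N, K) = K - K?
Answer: 0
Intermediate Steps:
y(N, K) = 0
77*y(13, 25) = 77*0 = 0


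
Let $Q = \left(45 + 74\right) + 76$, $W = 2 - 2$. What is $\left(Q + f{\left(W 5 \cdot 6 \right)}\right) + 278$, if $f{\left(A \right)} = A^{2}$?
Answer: $473$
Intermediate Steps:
$W = 0$ ($W = 2 - 2 = 0$)
$Q = 195$ ($Q = 119 + 76 = 195$)
$\left(Q + f{\left(W 5 \cdot 6 \right)}\right) + 278 = \left(195 + \left(0 \cdot 5 \cdot 6\right)^{2}\right) + 278 = \left(195 + \left(0 \cdot 6\right)^{2}\right) + 278 = \left(195 + 0^{2}\right) + 278 = \left(195 + 0\right) + 278 = 195 + 278 = 473$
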